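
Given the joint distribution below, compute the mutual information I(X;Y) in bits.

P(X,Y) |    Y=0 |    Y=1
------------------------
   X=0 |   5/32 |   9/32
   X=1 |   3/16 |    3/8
0.0004 bits

Mutual information: I(X;Y) = H(X) + H(Y) - H(X,Y)

Marginals:
P(X) = (7/16, 9/16), H(X) = 0.9887 bits
P(Y) = (11/32, 21/32), H(Y) = 0.9284 bits

Joint entropy: H(X,Y) = 1.9166 bits

I(X;Y) = 0.9887 + 0.9284 - 1.9166 = 0.0004 bits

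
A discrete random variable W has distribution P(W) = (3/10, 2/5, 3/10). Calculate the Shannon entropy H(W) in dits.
0.4729 dits

Shannon entropy is H(X) = -Σ p(x) log p(x).

For P = (3/10, 2/5, 3/10):
H = -3/10 × log_10(3/10) -2/5 × log_10(2/5) -3/10 × log_10(3/10)
H = 0.4729 dits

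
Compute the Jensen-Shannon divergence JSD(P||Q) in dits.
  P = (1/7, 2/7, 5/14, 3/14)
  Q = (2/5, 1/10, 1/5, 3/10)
0.0303 dits

Jensen-Shannon divergence is:
JSD(P||Q) = 0.5 × D_KL(P||M) + 0.5 × D_KL(Q||M)
where M = 0.5 × (P + Q) is the mixture distribution.

M = 0.5 × (1/7, 2/7, 5/14, 3/14) + 0.5 × (2/5, 1/10, 1/5, 3/10) = (0.271429, 0.192857, 0.278571, 9/35)

D_KL(P||M) = 0.0305 dits
D_KL(Q||M) = 0.0301 dits

JSD(P||Q) = 0.5 × 0.0305 + 0.5 × 0.0301 = 0.0303 dits

Unlike KL divergence, JSD is symmetric and bounded: 0 ≤ JSD ≤ log(2).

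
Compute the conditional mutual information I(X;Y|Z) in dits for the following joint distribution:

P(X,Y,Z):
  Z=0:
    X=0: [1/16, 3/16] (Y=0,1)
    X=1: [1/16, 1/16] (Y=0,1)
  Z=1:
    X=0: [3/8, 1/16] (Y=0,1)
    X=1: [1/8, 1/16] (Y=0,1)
0.0111 dits

Conditional mutual information: I(X;Y|Z) = H(X|Z) + H(Y|Z) - H(X,Y|Z)

H(Z) = 0.2873
H(X,Z) = 0.5568 → H(X|Z) = 0.2695
H(Y,Z) = 0.5268 → H(Y|Z) = 0.2395
H(X,Y,Z) = 0.7852 → H(X,Y|Z) = 0.4979

I(X;Y|Z) = 0.2695 + 0.2395 - 0.4979 = 0.0111 dits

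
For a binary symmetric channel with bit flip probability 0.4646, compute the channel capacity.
0.0036 bits

For a binary symmetric channel (BSC) with error probability p:
Capacity C = 1 - H(p) bits per symbol

where H(p) = -p log₂(p) - (1-p) log₂(1-p) is the binary entropy function.

H(0.4646) = 0.9964 bits
C = 1 - 0.9964 = 0.0036 bits per symbol

This means we can reliably transmit up to 0.0036 bits of information per channel use.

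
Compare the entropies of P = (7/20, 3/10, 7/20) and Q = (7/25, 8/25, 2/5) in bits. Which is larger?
P

Computing entropies in bits:
H(P) = 1.5813
H(Q) = 1.5690

Distribution P has higher entropy.

Intuition: The distribution closer to uniform (more spread out) has higher entropy.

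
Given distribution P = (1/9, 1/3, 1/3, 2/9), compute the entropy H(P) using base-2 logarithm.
1.8911 bits

Shannon entropy is H(X) = -Σ p(x) log p(x).

For P = (1/9, 1/3, 1/3, 2/9):
H = -1/9 × log_2(1/9) -1/3 × log_2(1/3) -1/3 × log_2(1/3) -2/9 × log_2(2/9)
H = 1.8911 bits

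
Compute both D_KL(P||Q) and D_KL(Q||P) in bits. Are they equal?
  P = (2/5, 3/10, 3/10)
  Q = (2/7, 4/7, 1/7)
D_KL(P||Q) = 0.2364, D_KL(Q||P) = 0.2396

KL divergence is not symmetric: D_KL(P||Q) ≠ D_KL(Q||P) in general.

D_KL(P||Q) = 0.2364 bits
D_KL(Q||P) = 0.2396 bits

No, they are not equal!

This asymmetry is why KL divergence is not a true distance metric.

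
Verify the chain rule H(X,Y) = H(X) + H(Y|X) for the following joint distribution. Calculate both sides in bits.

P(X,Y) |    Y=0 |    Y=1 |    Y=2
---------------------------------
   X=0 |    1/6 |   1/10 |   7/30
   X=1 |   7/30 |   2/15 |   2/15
H(X,Y) = 2.5180, H(X) = 1.0000, H(Y|X) = 1.5180 (all in bits)

Chain rule: H(X,Y) = H(X) + H(Y|X)

Left side — joint entropy directly:
H(X,Y) = -Σ p(x,y) log p(x,y) = 2.5180 bits

Right side — compute H(Y|X) from the conditional distributions:
P(X) = (1/2, 1/2), so H(X) = 1.0000 bits
H(Y|X) = Σ_x P(X=x) · H(Y|X=x):
  P(Y|X=0) = (1/3, 1/5, 7/15), H(Y|X=0) = 1.5058, weight P(X=0) = 1/2
  P(Y|X=1) = (7/15, 4/15, 4/15), H(Y|X=1) = 1.5301, weight P(X=1) = 1/2
H(Y|X) = 1.5180 bits

H(X) + H(Y|X) = 1.0000 + 1.5180 = 2.5180 bits

Both sides equal 2.5180 bits. ✓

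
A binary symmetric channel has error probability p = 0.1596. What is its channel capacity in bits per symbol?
0.3666 bits

For a binary symmetric channel (BSC) with error probability p:
Capacity C = 1 - H(p) bits per symbol

where H(p) = -p log₂(p) - (1-p) log₂(1-p) is the binary entropy function.

H(0.1596) = 0.6334 bits
C = 1 - 0.6334 = 0.3666 bits per symbol

This means we can reliably transmit up to 0.3666 bits of information per channel use.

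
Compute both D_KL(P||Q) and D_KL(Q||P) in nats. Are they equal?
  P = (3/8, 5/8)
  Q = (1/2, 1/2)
D_KL(P||Q) = 0.0316, D_KL(Q||P) = 0.0323

KL divergence is not symmetric: D_KL(P||Q) ≠ D_KL(Q||P) in general.

D_KL(P||Q) = 0.0316 nats
D_KL(Q||P) = 0.0323 nats

No, they are not equal!

This asymmetry is why KL divergence is not a true distance metric.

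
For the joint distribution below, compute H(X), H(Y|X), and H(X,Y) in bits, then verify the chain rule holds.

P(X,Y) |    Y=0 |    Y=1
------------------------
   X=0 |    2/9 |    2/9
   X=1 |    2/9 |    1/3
H(X,Y) = 1.9749, H(X) = 0.9911, H(Y|X) = 0.9839 (all in bits)

Chain rule: H(X,Y) = H(X) + H(Y|X)

Left side — joint entropy directly:
H(X,Y) = -Σ p(x,y) log p(x,y) = 1.9749 bits

Right side — compute H(Y|X) from the conditional distributions:
P(X) = (4/9, 5/9), so H(X) = 0.9911 bits
H(Y|X) = Σ_x P(X=x) · H(Y|X=x):
  P(Y|X=0) = (1/2, 1/2), H(Y|X=0) = 1.0000, weight P(X=0) = 4/9
  P(Y|X=1) = (2/5, 3/5), H(Y|X=1) = 0.9710, weight P(X=1) = 5/9
H(Y|X) = 0.9839 bits

H(X) + H(Y|X) = 0.9911 + 0.9839 = 1.9749 bits

Both sides equal 1.9749 bits. ✓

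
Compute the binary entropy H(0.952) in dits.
0.0836 dits

The binary entropy function is:
H(p) = -p log(p) - (1-p) log(1-p)

H(0.952) = -0.952 × log_10(0.952) - 0.048 × log_10(0.048)
H(0.952) = 0.0836 dits

Note: Binary entropy is maximized at p=0.5 (H=1 bit) and minimized at p=0 or p=1 (H=0).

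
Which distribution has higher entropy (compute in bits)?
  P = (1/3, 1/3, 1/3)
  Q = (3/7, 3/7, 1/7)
P

Computing entropies in bits:
H(P) = 1.5850
H(Q) = 1.4488

Distribution P has higher entropy.

Intuition: The distribution closer to uniform (more spread out) has higher entropy.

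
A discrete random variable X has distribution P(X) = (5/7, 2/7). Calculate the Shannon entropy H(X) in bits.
0.8631 bits

Shannon entropy is H(X) = -Σ p(x) log p(x).

For P = (5/7, 2/7):
H = -5/7 × log_2(5/7) -2/7 × log_2(2/7)
H = 0.8631 bits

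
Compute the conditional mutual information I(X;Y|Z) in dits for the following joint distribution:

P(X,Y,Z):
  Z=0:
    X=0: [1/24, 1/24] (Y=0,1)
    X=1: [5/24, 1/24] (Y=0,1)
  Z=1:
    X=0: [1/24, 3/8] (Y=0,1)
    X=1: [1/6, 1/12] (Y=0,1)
0.0593 dits

Conditional mutual information: I(X;Y|Z) = H(X|Z) + H(Y|Z) - H(X,Y|Z)

H(Z) = 0.2764
H(X,Z) = 0.5494 → H(X|Z) = 0.2729
H(Y,Z) = 0.5377 → H(Y|Z) = 0.2612
H(X,Y,Z) = 0.7513 → H(X,Y|Z) = 0.4749

I(X;Y|Z) = 0.2729 + 0.2612 - 0.4749 = 0.0593 dits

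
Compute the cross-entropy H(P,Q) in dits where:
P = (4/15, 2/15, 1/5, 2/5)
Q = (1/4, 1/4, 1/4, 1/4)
0.6021 dits

Cross-entropy: H(P,Q) = -Σ p(x) log q(x)

Alternatively: H(P,Q) = H(P) + D_KL(P||Q)
H(P) = 0.5687 dits
D_KL(P||Q) = 0.0333 dits

H(P,Q) = 0.5687 + 0.0333 = 0.6021 dits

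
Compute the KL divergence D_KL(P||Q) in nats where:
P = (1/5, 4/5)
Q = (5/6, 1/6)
0.9695 nats

KL divergence: D_KL(P||Q) = Σ p(x) log(p(x)/q(x))

Computing term by term:
  x=0: 1/5 × log_e[(1/5)/(5/6)] = 1/5 × -1.4271 = -0.2854
  x=1: 4/5 × log_e[(4/5)/(1/6)] = 4/5 × 1.5686 = 1.2549

D_KL(P||Q) = 0.9695 nats

Note: KL divergence is always non-negative and equals 0 iff P = Q.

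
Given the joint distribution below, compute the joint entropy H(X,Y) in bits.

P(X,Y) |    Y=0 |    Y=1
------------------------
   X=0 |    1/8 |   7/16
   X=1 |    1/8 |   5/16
1.7962 bits

Joint entropy is H(X,Y) = -Σ_{x,y} p(x,y) log p(x,y).

Summing over all non-zero entries:
H(X,Y) = -[1/8·log_2(1/8) + 7/16·log_2(7/16) + 1/8·log_2(1/8) + 5/16·log_2(5/16)]
H(X,Y) = 1.7962 bits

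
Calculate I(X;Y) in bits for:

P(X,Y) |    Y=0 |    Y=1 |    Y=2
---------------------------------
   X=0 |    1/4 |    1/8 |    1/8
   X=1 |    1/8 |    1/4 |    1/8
0.0613 bits

Mutual information: I(X;Y) = H(X) + H(Y) - H(X,Y)

Marginals:
P(X) = (1/2, 1/2), H(X) = 1.0000 bits
P(Y) = (3/8, 3/8, 1/4), H(Y) = 1.5613 bits

Joint entropy: H(X,Y) = 2.5000 bits

I(X;Y) = 1.0000 + 1.5613 - 2.5000 = 0.0613 bits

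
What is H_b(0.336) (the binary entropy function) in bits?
0.9209 bits

The binary entropy function is:
H(p) = -p log(p) - (1-p) log(1-p)

H(0.336) = -0.336 × log_2(0.336) - 0.664 × log_2(0.664)
H(0.336) = 0.9209 bits

Note: Binary entropy is maximized at p=0.5 (H=1 bit) and minimized at p=0 or p=1 (H=0).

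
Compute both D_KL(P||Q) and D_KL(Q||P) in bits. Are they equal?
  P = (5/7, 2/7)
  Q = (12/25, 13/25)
D_KL(P||Q) = 0.1628, D_KL(Q||P) = 0.1740

KL divergence is not symmetric: D_KL(P||Q) ≠ D_KL(Q||P) in general.

D_KL(P||Q) = 0.1628 bits
D_KL(Q||P) = 0.1740 bits

No, they are not equal!

This asymmetry is why KL divergence is not a true distance metric.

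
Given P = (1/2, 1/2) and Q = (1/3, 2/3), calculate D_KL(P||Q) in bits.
0.0850 bits

KL divergence: D_KL(P||Q) = Σ p(x) log(p(x)/q(x))

Computing term by term:
  x=0: 1/2 × log_2[(1/2)/(1/3)] = 1/2 × 0.5850 = 0.2925
  x=1: 1/2 × log_2[(1/2)/(2/3)] = 1/2 × -0.4150 = -0.2075

D_KL(P||Q) = 0.0850 bits

Note: KL divergence is always non-negative and equals 0 iff P = Q.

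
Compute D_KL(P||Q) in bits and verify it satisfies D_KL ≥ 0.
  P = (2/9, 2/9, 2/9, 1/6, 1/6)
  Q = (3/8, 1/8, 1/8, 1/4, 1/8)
0.1728 bits

KL divergence satisfies the Gibbs inequality: D_KL(P||Q) ≥ 0 for all distributions P, Q.

D_KL(P||Q) = Σ p(x) log(p(x)/q(x))
Term by term:
  x=0: 2/9 × log_2[(2/9)/(3/8)] = -0.1678
  x=1: 2/9 × log_2[(2/9)/(1/8)] = 0.1845
  x=2: 2/9 × log_2[(2/9)/(1/8)] = 0.1845
  x=3: 1/6 × log_2[(1/6)/(1/4)] = -0.0975
  x=4: 1/6 × log_2[(1/6)/(1/8)] = 0.0692
D_KL(P||Q) = 0.1728 bits

D_KL(P||Q) = 0.1728 ≥ 0 ✓

This non-negativity is a fundamental property: relative entropy cannot be negative because it measures how different Q is from P.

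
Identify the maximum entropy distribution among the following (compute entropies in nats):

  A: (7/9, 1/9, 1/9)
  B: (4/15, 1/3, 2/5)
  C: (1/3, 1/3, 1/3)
C

For a discrete distribution over n outcomes, entropy is maximized by the uniform distribution.

Computing entropies:
H(A) = 0.6837 nats
H(B) = 1.0852 nats
H(C) = 1.0986 nats

The uniform distribution (where all probabilities equal 1/3) achieves the maximum entropy of log_e(3) = 1.0986 nats.

Distribution C has the highest entropy.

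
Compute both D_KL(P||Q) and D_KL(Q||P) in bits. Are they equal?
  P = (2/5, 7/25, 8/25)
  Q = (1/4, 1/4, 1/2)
D_KL(P||Q) = 0.1110, D_KL(Q||P) = 0.1115

KL divergence is not symmetric: D_KL(P||Q) ≠ D_KL(Q||P) in general.

D_KL(P||Q) = 0.1110 bits
D_KL(Q||P) = 0.1115 bits

No, they are not equal!

This asymmetry is why KL divergence is not a true distance metric.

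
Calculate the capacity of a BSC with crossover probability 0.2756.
0.1506 bits

For a binary symmetric channel (BSC) with error probability p:
Capacity C = 1 - H(p) bits per symbol

where H(p) = -p log₂(p) - (1-p) log₂(1-p) is the binary entropy function.

H(0.2756) = 0.8494 bits
C = 1 - 0.8494 = 0.1506 bits per symbol

This means we can reliably transmit up to 0.1506 bits of information per channel use.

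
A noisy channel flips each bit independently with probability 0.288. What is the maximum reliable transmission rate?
0.1339 bits

For a binary symmetric channel (BSC) with error probability p:
Capacity C = 1 - H(p) bits per symbol

where H(p) = -p log₂(p) - (1-p) log₂(1-p) is the binary entropy function.

H(0.288) = 0.8661 bits
C = 1 - 0.8661 = 0.1339 bits per symbol

This means we can reliably transmit up to 0.1339 bits of information per channel use.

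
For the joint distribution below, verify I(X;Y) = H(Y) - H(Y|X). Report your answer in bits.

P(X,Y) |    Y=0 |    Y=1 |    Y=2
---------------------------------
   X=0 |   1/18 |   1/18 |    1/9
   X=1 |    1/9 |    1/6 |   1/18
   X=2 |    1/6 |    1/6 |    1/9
I(X;Y) = 0.0579 bits

Mutual information has multiple equivalent forms:
- I(X;Y) = H(X) - H(X|Y)
- I(X;Y) = H(Y) - H(Y|X)
- I(X;Y) = H(X) + H(Y) - H(X,Y)

Computing all quantities:
H(X) = 1.5305, H(Y) = 1.5715, H(X,Y) = 3.0441
H(X|Y) = 1.4726, H(Y|X) = 1.5136

Verification:
H(X) - H(X|Y) = 1.5305 - 1.4726 = 0.0579
H(Y) - H(Y|X) = 1.5715 - 1.5136 = 0.0579
H(X) + H(Y) - H(X,Y) = 1.5305 + 1.5715 - 3.0441 = 0.0579

All forms give I(X;Y) = 0.0579 bits. ✓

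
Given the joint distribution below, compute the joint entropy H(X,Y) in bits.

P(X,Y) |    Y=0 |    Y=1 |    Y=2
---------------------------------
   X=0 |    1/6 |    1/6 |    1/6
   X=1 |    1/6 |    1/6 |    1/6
2.5850 bits

Joint entropy is H(X,Y) = -Σ_{x,y} p(x,y) log p(x,y).

Summing over all non-zero entries:
H(X,Y) = -[1/6·log_2(1/6) + 1/6·log_2(1/6) + 1/6·log_2(1/6) + 1/6·log_2(1/6) + 1/6·log_2(1/6) + 1/6·log_2(1/6)]
H(X,Y) = 2.5850 bits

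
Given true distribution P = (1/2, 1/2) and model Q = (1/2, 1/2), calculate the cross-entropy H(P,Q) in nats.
0.6931 nats

Cross-entropy: H(P,Q) = -Σ p(x) log q(x)

Alternatively: H(P,Q) = H(P) + D_KL(P||Q)
H(P) = 0.6931 nats
D_KL(P||Q) = 0.0000 nats

H(P,Q) = 0.6931 + 0.0000 = 0.6931 nats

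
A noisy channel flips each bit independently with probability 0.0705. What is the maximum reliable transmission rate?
0.6322 bits

For a binary symmetric channel (BSC) with error probability p:
Capacity C = 1 - H(p) bits per symbol

where H(p) = -p log₂(p) - (1-p) log₂(1-p) is the binary entropy function.

H(0.0705) = 0.3678 bits
C = 1 - 0.3678 = 0.6322 bits per symbol

This means we can reliably transmit up to 0.6322 bits of information per channel use.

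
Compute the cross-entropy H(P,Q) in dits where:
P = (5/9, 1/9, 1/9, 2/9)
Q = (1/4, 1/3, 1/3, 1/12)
0.6803 dits

Cross-entropy: H(P,Q) = -Σ p(x) log q(x)

Alternatively: H(P,Q) = H(P) + D_KL(P||Q)
H(P) = 0.4990 dits
D_KL(P||Q) = 0.1813 dits

H(P,Q) = 0.4990 + 0.1813 = 0.6803 dits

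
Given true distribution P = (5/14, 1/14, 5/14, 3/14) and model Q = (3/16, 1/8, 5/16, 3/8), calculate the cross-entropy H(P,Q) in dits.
0.5958 dits

Cross-entropy: H(P,Q) = -Σ p(x) log q(x)

Alternatively: H(P,Q) = H(P) + D_KL(P||Q)
H(P) = 0.5446 dits
D_KL(P||Q) = 0.0512 dits

H(P,Q) = 0.5446 + 0.0512 = 0.5958 dits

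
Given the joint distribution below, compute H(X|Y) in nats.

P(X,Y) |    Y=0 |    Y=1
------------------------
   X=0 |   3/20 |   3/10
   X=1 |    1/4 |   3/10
0.6805 nats

Using the chain rule: H(X|Y) = H(X,Y) - H(Y)

First, compute H(X,Y) = 1.3535 nats

Marginal P(Y) = (2/5, 3/5)
H(Y) = 0.6730 nats

H(X|Y) = H(X,Y) - H(Y) = 1.3535 - 0.6730 = 0.6805 nats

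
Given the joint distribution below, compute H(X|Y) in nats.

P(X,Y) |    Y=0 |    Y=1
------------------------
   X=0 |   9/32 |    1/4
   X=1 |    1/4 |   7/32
0.6912 nats

Using the chain rule: H(X|Y) = H(X,Y) - H(Y)

First, compute H(X,Y) = 1.3824 nats

Marginal P(Y) = (17/32, 15/32)
H(Y) = 0.6912 nats

H(X|Y) = H(X,Y) - H(Y) = 1.3824 - 0.6912 = 0.6912 nats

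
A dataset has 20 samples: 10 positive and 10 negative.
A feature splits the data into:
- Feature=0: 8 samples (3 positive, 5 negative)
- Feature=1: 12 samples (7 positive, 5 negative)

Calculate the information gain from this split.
0.0303 bits

Information Gain = H(Y) - H(Y|Feature)

Before split:
P(positive) = 10/20 = 0.5000
H(Y) = 1.0000 bits

After split:
Feature=0: H = 0.9544 bits (weight = 8/20)
Feature=1: H = 0.9799 bits (weight = 12/20)
H(Y|Feature) = (8/20)×0.9544 + (12/20)×0.9799 = 0.9697 bits

Information Gain = 1.0000 - 0.9697 = 0.0303 bits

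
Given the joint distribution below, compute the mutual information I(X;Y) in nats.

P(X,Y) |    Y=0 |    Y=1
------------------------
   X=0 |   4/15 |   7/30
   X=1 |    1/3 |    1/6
0.0093 nats

Mutual information: I(X;Y) = H(X) + H(Y) - H(X,Y)

Marginals:
P(X) = (1/2, 1/2), H(X) = 0.6931 nats
P(Y) = (3/5, 2/5), H(Y) = 0.6730 nats

Joint entropy: H(X,Y) = 1.3569 nats

I(X;Y) = 0.6931 + 0.6730 - 1.3569 = 0.0093 nats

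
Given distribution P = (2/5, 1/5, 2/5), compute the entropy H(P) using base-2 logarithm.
1.5219 bits

Shannon entropy is H(X) = -Σ p(x) log p(x).

For P = (2/5, 1/5, 2/5):
H = -2/5 × log_2(2/5) -1/5 × log_2(1/5) -2/5 × log_2(2/5)
H = 1.5219 bits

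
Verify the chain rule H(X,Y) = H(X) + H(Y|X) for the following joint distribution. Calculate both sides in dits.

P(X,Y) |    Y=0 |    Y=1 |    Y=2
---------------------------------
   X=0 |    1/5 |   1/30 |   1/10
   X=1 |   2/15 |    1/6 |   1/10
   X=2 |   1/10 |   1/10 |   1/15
H(X,Y) = 0.9138, H(X) = 0.4713, H(Y|X) = 0.4425 (all in dits)

Chain rule: H(X,Y) = H(X) + H(Y|X)

Left side — joint entropy directly:
H(X,Y) = -Σ p(x,y) log p(x,y) = 0.9138 dits

Right side — compute H(Y|X) from the conditional distributions:
P(X) = (1/3, 2/5, 4/15), so H(X) = 0.4713 dits
H(Y|X) = Σ_x P(X=x) · H(Y|X=x):
  P(Y|X=0) = (3/5, 1/10, 3/10), H(Y|X=0) = 0.3900, weight P(X=0) = 1/3
  P(Y|X=1) = (1/3, 5/12, 1/4), H(Y|X=1) = 0.4680, weight P(X=1) = 2/5
  P(Y|X=2) = (3/8, 3/8, 1/4), H(Y|X=2) = 0.4700, weight P(X=2) = 4/15
H(Y|X) = 0.4425 dits

H(X) + H(Y|X) = 0.4713 + 0.4425 = 0.9138 dits

Both sides equal 0.9138 dits. ✓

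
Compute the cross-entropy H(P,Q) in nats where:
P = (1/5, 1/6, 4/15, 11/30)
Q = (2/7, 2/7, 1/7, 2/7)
1.4376 nats

Cross-entropy: H(P,Q) = -Σ p(x) log q(x)

Alternatively: H(P,Q) = H(P) + D_KL(P||Q)
H(P) = 1.3409 nats
D_KL(P||Q) = 0.0967 nats

H(P,Q) = 1.3409 + 0.0967 = 1.4376 nats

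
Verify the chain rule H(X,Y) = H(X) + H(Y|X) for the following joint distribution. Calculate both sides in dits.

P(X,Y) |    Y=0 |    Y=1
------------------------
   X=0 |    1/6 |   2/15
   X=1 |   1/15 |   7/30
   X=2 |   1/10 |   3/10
H(X,Y) = 0.7291, H(X) = 0.4729, H(Y|X) = 0.2562 (all in dits)

Chain rule: H(X,Y) = H(X) + H(Y|X)

Left side — joint entropy directly:
H(X,Y) = -Σ p(x,y) log p(x,y) = 0.7291 dits

Right side — compute H(Y|X) from the conditional distributions:
P(X) = (3/10, 3/10, 2/5), so H(X) = 0.4729 dits
H(Y|X) = Σ_x P(X=x) · H(Y|X=x):
  P(Y|X=0) = (5/9, 4/9), H(Y|X=0) = 0.2983, weight P(X=0) = 3/10
  P(Y|X=1) = (2/9, 7/9), H(Y|X=1) = 0.2300, weight P(X=1) = 3/10
  P(Y|X=2) = (1/4, 3/4), H(Y|X=2) = 0.2442, weight P(X=2) = 2/5
H(Y|X) = 0.2562 dits

H(X) + H(Y|X) = 0.4729 + 0.2562 = 0.7291 dits

Both sides equal 0.7291 dits. ✓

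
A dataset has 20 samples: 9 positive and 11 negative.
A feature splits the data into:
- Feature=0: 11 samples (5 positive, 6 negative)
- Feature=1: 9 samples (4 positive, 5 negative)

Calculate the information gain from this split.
0.0001 bits

Information Gain = H(Y) - H(Y|Feature)

Before split:
P(positive) = 9/20 = 0.4500
H(Y) = 0.9928 bits

After split:
Feature=0: H = 0.9940 bits (weight = 11/20)
Feature=1: H = 0.9911 bits (weight = 9/20)
H(Y|Feature) = (11/20)×0.9940 + (9/20)×0.9911 = 0.9927 bits

Information Gain = 0.9928 - 0.9927 = 0.0001 bits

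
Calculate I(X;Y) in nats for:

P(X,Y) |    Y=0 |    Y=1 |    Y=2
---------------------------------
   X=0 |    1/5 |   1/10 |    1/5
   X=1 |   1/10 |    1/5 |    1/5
0.0340 nats

Mutual information: I(X;Y) = H(X) + H(Y) - H(X,Y)

Marginals:
P(X) = (1/2, 1/2), H(X) = 0.6931 nats
P(Y) = (3/10, 3/10, 2/5), H(Y) = 1.0889 nats

Joint entropy: H(X,Y) = 1.7481 nats

I(X;Y) = 0.6931 + 1.0889 - 1.7481 = 0.0340 nats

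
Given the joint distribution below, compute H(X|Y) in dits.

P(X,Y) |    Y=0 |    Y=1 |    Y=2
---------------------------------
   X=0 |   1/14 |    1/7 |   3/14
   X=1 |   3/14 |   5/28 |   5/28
0.2832 dits

Using the chain rule: H(X|Y) = H(X,Y) - H(Y)

First, compute H(X,Y) = 0.7565 dits

Marginal P(Y) = (2/7, 9/28, 11/28)
H(Y) = 0.4733 dits

H(X|Y) = H(X,Y) - H(Y) = 0.7565 - 0.4733 = 0.2832 dits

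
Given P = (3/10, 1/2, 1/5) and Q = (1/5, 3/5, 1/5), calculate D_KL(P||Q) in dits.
0.0132 dits

KL divergence: D_KL(P||Q) = Σ p(x) log(p(x)/q(x))

Computing term by term:
  x=0: 3/10 × log_10[(3/10)/(1/5)] = 3/10 × 0.1761 = 0.0528
  x=1: 1/2 × log_10[(1/2)/(3/5)] = 1/2 × -0.0792 = -0.0396
  x=2: 1/5 × log_10[(1/5)/(1/5)] = 1/5 × 0.0000 = 0.0000

D_KL(P||Q) = 0.0132 dits

Note: KL divergence is always non-negative and equals 0 iff P = Q.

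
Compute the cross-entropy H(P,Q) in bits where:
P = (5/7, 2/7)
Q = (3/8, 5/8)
1.2045 bits

Cross-entropy: H(P,Q) = -Σ p(x) log q(x)

Alternatively: H(P,Q) = H(P) + D_KL(P||Q)
H(P) = 0.8631 bits
D_KL(P||Q) = 0.3414 bits

H(P,Q) = 0.8631 + 0.3414 = 1.2045 bits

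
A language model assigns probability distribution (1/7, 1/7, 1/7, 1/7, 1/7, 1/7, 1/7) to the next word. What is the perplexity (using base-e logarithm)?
7.0000

Perplexity is e^H (or exp(H) for natural log).

First, H = -Σ p log p = 1.9459 nats
Perplexity = e^1.9459 = 7.0000

Interpretation: The model's uncertainty is equivalent to choosing uniformly among 7.0 options.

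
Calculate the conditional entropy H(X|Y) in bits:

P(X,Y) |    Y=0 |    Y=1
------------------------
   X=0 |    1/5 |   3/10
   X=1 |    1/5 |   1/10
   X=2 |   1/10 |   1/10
1.4464 bits

Using the chain rule: H(X|Y) = H(X,Y) - H(Y)

First, compute H(X,Y) = 2.4464 bits

Marginal P(Y) = (1/2, 1/2)
H(Y) = 1.0000 bits

H(X|Y) = H(X,Y) - H(Y) = 2.4464 - 1.0000 = 1.4464 bits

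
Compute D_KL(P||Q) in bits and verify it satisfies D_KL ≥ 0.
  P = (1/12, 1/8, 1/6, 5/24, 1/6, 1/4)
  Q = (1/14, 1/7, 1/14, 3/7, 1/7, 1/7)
0.2203 bits

KL divergence satisfies the Gibbs inequality: D_KL(P||Q) ≥ 0 for all distributions P, Q.

D_KL(P||Q) = Σ p(x) log(p(x)/q(x))
Term by term:
  x=0: 1/12 × log_2[(1/12)/(1/14)] = 0.0185
  x=1: 1/8 × log_2[(1/8)/(1/7)] = -0.0241
  x=2: 1/6 × log_2[(1/6)/(1/14)] = 0.2037
  x=3: 5/24 × log_2[(5/24)/(3/7)] = -0.2168
  x=4: 1/6 × log_2[(1/6)/(1/7)] = 0.0371
  x=5: 1/4 × log_2[(1/4)/(1/7)] = 0.2018
D_KL(P||Q) = 0.2203 bits

D_KL(P||Q) = 0.2203 ≥ 0 ✓

This non-negativity is a fundamental property: relative entropy cannot be negative because it measures how different Q is from P.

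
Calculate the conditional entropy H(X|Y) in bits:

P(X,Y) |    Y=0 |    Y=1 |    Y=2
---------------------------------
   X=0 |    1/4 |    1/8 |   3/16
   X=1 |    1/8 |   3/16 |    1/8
0.9512 bits

Using the chain rule: H(X|Y) = H(X,Y) - H(Y)

First, compute H(X,Y) = 2.5306 bits

Marginal P(Y) = (3/8, 5/16, 5/16)
H(Y) = 1.5794 bits

H(X|Y) = H(X,Y) - H(Y) = 2.5306 - 1.5794 = 0.9512 bits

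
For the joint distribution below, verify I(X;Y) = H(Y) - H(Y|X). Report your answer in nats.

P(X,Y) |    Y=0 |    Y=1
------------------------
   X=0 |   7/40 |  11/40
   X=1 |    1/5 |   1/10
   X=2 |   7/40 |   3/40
I(X;Y) = 0.0438 nats

Mutual information has multiple equivalent forms:
- I(X;Y) = H(X) - H(X|Y)
- I(X;Y) = H(Y) - H(Y|X)
- I(X;Y) = H(X) + H(Y) - H(X,Y)

Computing all quantities:
H(X) = 1.0671, H(Y) = 0.6881, H(X,Y) = 1.7115
H(X|Y) = 1.0233, H(Y|X) = 0.6444

Verification:
H(X) - H(X|Y) = 1.0671 - 1.0233 = 0.0438
H(Y) - H(Y|X) = 0.6881 - 0.6444 = 0.0438
H(X) + H(Y) - H(X,Y) = 1.0671 + 0.6881 - 1.7115 = 0.0438

All forms give I(X;Y) = 0.0438 nats. ✓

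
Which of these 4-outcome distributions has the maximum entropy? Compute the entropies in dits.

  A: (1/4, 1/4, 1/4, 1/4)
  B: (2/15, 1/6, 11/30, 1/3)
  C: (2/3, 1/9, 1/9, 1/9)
A

For a discrete distribution over n outcomes, entropy is maximized by the uniform distribution.

Computing entropies:
H(A) = 0.6021 dits
H(B) = 0.5652 dits
H(C) = 0.4355 dits

The uniform distribution (where all probabilities equal 1/4) achieves the maximum entropy of log_10(4) = 0.6021 dits.

Distribution A has the highest entropy.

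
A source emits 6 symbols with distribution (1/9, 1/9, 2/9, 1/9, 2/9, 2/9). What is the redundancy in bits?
0.0817 bits

Redundancy measures how far a source is from maximum entropy:
R = H_max - H(X)

Maximum entropy for 6 symbols: H_max = log_2(6) = 2.5850 bits
Actual entropy: H(X) = 2.5033 bits
Redundancy: R = 2.5850 - 2.5033 = 0.0817 bits

This redundancy represents potential for compression: the source could be compressed by 0.0817 bits per symbol.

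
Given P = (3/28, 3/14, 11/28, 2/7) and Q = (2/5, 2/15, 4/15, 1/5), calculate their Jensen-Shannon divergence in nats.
0.0596 nats

Jensen-Shannon divergence is:
JSD(P||Q) = 0.5 × D_KL(P||M) + 0.5 × D_KL(Q||M)
where M = 0.5 × (P + Q) is the mixture distribution.

M = 0.5 × (3/28, 3/14, 11/28, 2/7) + 0.5 × (2/5, 2/15, 4/15, 1/5) = (0.253571, 0.17381, 0.329762, 0.242857)

D_KL(P||M) = 0.0678 nats
D_KL(Q||M) = 0.0515 nats

JSD(P||Q) = 0.5 × 0.0678 + 0.5 × 0.0515 = 0.0596 nats

Unlike KL divergence, JSD is symmetric and bounded: 0 ≤ JSD ≤ log(2).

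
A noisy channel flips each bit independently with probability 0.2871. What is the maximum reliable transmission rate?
0.1351 bits

For a binary symmetric channel (BSC) with error probability p:
Capacity C = 1 - H(p) bits per symbol

where H(p) = -p log₂(p) - (1-p) log₂(1-p) is the binary entropy function.

H(0.2871) = 0.8649 bits
C = 1 - 0.8649 = 0.1351 bits per symbol

This means we can reliably transmit up to 0.1351 bits of information per channel use.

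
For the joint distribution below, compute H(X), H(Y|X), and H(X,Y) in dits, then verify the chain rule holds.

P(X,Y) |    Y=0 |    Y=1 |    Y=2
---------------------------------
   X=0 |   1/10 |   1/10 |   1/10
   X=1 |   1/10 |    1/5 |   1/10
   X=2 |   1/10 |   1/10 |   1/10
H(X,Y) = 0.9398, H(X) = 0.4729, H(Y|X) = 0.4669 (all in dits)

Chain rule: H(X,Y) = H(X) + H(Y|X)

Left side — joint entropy directly:
H(X,Y) = -Σ p(x,y) log p(x,y) = 0.9398 dits

Right side — compute H(Y|X) from the conditional distributions:
P(X) = (3/10, 2/5, 3/10), so H(X) = 0.4729 dits
H(Y|X) = Σ_x P(X=x) · H(Y|X=x):
  P(Y|X=0) = (1/3, 1/3, 1/3), H(Y|X=0) = 0.4771, weight P(X=0) = 3/10
  P(Y|X=1) = (1/4, 1/2, 1/4), H(Y|X=1) = 0.4515, weight P(X=1) = 2/5
  P(Y|X=2) = (1/3, 1/3, 1/3), H(Y|X=2) = 0.4771, weight P(X=2) = 3/10
H(Y|X) = 0.4669 dits

H(X) + H(Y|X) = 0.4729 + 0.4669 = 0.9398 dits

Both sides equal 0.9398 dits. ✓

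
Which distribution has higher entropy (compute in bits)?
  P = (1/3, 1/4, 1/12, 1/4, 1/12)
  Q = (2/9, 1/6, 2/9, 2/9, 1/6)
Q

Computing entropies in bits:
H(P) = 2.1258
H(Q) = 2.3083

Distribution Q has higher entropy.

Intuition: The distribution closer to uniform (more spread out) has higher entropy.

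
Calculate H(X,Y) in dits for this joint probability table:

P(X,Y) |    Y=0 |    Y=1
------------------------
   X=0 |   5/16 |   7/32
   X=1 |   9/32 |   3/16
0.5935 dits

Joint entropy is H(X,Y) = -Σ_{x,y} p(x,y) log p(x,y).

Summing over all non-zero entries:
H(X,Y) = -[5/16·log_10(5/16) + 7/32·log_10(7/32) + 9/32·log_10(9/32) + 3/16·log_10(3/16)]
H(X,Y) = 0.5935 dits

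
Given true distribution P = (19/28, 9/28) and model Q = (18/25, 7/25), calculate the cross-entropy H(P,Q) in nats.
0.6321 nats

Cross-entropy: H(P,Q) = -Σ p(x) log q(x)

Alternatively: H(P,Q) = H(P) + D_KL(P||Q)
H(P) = 0.6279 nats
D_KL(P||Q) = 0.0041 nats

H(P,Q) = 0.6279 + 0.0041 = 0.6321 nats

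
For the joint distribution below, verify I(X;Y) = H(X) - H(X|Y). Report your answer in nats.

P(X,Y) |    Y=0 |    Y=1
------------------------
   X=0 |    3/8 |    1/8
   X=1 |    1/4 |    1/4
I(X;Y) = 0.0338 nats

Mutual information has multiple equivalent forms:
- I(X;Y) = H(X) - H(X|Y)
- I(X;Y) = H(Y) - H(Y|X)
- I(X;Y) = H(X) + H(Y) - H(X,Y)

Computing all quantities:
H(X) = 0.6931, H(Y) = 0.6616, H(X,Y) = 1.3209
H(X|Y) = 0.6593, H(Y|X) = 0.6277

Verification:
H(X) - H(X|Y) = 0.6931 - 0.6593 = 0.0338
H(Y) - H(Y|X) = 0.6616 - 0.6277 = 0.0338
H(X) + H(Y) - H(X,Y) = 0.6931 + 0.6616 - 1.3209 = 0.0338

All forms give I(X;Y) = 0.0338 nats. ✓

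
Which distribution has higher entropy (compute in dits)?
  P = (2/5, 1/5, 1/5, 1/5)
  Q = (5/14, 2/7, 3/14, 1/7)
Q

Computing entropies in dits:
H(P) = 0.5786
H(Q) = 0.5792

Distribution Q has higher entropy.

Intuition: The distribution closer to uniform (more spread out) has higher entropy.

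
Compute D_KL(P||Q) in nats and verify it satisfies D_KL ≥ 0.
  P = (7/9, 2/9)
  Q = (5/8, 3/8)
0.0538 nats

KL divergence satisfies the Gibbs inequality: D_KL(P||Q) ≥ 0 for all distributions P, Q.

D_KL(P||Q) = Σ p(x) log(p(x)/q(x))
Term by term:
  x=0: 7/9 × log_e[(7/9)/(5/8)] = 0.1701
  x=1: 2/9 × log_e[(2/9)/(3/8)] = -0.1163
D_KL(P||Q) = 0.0538 nats

D_KL(P||Q) = 0.0538 ≥ 0 ✓

This non-negativity is a fundamental property: relative entropy cannot be negative because it measures how different Q is from P.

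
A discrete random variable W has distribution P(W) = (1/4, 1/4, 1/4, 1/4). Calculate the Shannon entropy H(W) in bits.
2.0000 bits

Shannon entropy is H(X) = -Σ p(x) log p(x).

For P = (1/4, 1/4, 1/4, 1/4):
H = -1/4 × log_2(1/4) -1/4 × log_2(1/4) -1/4 × log_2(1/4) -1/4 × log_2(1/4)
H = 2.0000 bits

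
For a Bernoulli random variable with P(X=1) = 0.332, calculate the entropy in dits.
0.2760 dits

The binary entropy function is:
H(p) = -p log(p) - (1-p) log(1-p)

H(0.332) = -0.332 × log_10(0.332) - 0.668 × log_10(0.668)
H(0.332) = 0.2760 dits

Note: Binary entropy is maximized at p=0.5 (H=1 bit) and minimized at p=0 or p=1 (H=0).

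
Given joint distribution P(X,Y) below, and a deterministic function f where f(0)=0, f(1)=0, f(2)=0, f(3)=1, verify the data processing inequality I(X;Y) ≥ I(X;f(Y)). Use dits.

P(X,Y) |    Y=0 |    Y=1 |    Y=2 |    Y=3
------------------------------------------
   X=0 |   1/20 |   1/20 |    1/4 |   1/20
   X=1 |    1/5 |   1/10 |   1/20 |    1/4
I(X;Y) = 0.0791, I(X;f(Y)) = 0.0229, inequality holds: 0.0791 ≥ 0.0229

Data Processing Inequality: For any Markov chain X → Y → Z, we have I(X;Y) ≥ I(X;Z).

Here Z = f(Y) is a deterministic function of Y, forming X → Y → Z.

Original I(X;Y) = 0.0791 dits

After applying f:
P(X,Z) where Z=f(Y):
- P(X,Z=0) = P(X,Y=0) + P(X,Y=1) + P(X,Y=2)
- P(X,Z=1) = P(X,Y=3)

I(X;Z) = I(X;f(Y)) = 0.0229 dits

Verification: 0.0791 ≥ 0.0229 ✓

Information cannot be created by processing; the function f can only lose information about X.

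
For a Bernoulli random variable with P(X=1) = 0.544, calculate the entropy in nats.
0.6893 nats

The binary entropy function is:
H(p) = -p log(p) - (1-p) log(1-p)

H(0.544) = -0.544 × log_e(0.544) - 0.456 × log_e(0.456)
H(0.544) = 0.6893 nats

Note: Binary entropy is maximized at p=0.5 (H=1 bit) and minimized at p=0 or p=1 (H=0).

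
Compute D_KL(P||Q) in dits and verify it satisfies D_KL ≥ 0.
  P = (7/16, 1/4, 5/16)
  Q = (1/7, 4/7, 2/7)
0.1351 dits

KL divergence satisfies the Gibbs inequality: D_KL(P||Q) ≥ 0 for all distributions P, Q.

D_KL(P||Q) = Σ p(x) log(p(x)/q(x))
Term by term:
  x=0: 7/16 × log_10[(7/16)/(1/7)] = 0.2127
  x=1: 1/4 × log_10[(1/4)/(4/7)] = -0.0898
  x=2: 5/16 × log_10[(5/16)/(2/7)] = 0.0122
D_KL(P||Q) = 0.1351 dits

D_KL(P||Q) = 0.1351 ≥ 0 ✓

This non-negativity is a fundamental property: relative entropy cannot be negative because it measures how different Q is from P.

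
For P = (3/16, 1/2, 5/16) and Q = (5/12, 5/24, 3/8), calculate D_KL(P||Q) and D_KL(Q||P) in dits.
D_KL(P||Q) = 0.1003, D_KL(Q||P) = 0.0950

KL divergence is not symmetric: D_KL(P||Q) ≠ D_KL(Q||P) in general.

D_KL(P||Q) = 0.1003 dits
D_KL(Q||P) = 0.0950 dits

No, they are not equal!

This asymmetry is why KL divergence is not a true distance metric.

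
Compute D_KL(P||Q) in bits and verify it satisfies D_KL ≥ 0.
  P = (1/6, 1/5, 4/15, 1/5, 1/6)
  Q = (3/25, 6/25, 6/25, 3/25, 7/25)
0.0896 bits

KL divergence satisfies the Gibbs inequality: D_KL(P||Q) ≥ 0 for all distributions P, Q.

D_KL(P||Q) = Σ p(x) log(p(x)/q(x))
Term by term:
  x=0: 1/6 × log_2[(1/6)/(3/25)] = 0.0790
  x=1: 1/5 × log_2[(1/5)/(6/25)] = -0.0526
  x=2: 4/15 × log_2[(4/15)/(6/25)] = 0.0405
  x=3: 1/5 × log_2[(1/5)/(3/25)] = 0.1474
  x=4: 1/6 × log_2[(1/6)/(7/25)] = -0.1247
D_KL(P||Q) = 0.0896 bits

D_KL(P||Q) = 0.0896 ≥ 0 ✓

This non-negativity is a fundamental property: relative entropy cannot be negative because it measures how different Q is from P.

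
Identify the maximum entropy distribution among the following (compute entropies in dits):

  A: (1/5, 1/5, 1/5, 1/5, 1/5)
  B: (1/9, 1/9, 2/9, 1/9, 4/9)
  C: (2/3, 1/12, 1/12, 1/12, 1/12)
A

For a discrete distribution over n outcomes, entropy is maximized by the uniform distribution.

Computing entropies:
H(A) = 0.6990 dits
H(B) = 0.6198 dits
H(C) = 0.4771 dits

The uniform distribution (where all probabilities equal 1/5) achieves the maximum entropy of log_10(5) = 0.6990 dits.

Distribution A has the highest entropy.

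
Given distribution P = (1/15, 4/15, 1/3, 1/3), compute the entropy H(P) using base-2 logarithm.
1.8256 bits

Shannon entropy is H(X) = -Σ p(x) log p(x).

For P = (1/15, 4/15, 1/3, 1/3):
H = -1/15 × log_2(1/15) -4/15 × log_2(4/15) -1/3 × log_2(1/3) -1/3 × log_2(1/3)
H = 1.8256 bits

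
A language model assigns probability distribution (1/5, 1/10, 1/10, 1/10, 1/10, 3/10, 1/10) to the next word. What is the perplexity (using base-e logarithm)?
6.2612

Perplexity is e^H (or exp(H) for natural log).

First, H = -Σ p log p = 1.8344 nats
Perplexity = e^1.8344 = 6.2612

Interpretation: The model's uncertainty is equivalent to choosing uniformly among 6.3 options.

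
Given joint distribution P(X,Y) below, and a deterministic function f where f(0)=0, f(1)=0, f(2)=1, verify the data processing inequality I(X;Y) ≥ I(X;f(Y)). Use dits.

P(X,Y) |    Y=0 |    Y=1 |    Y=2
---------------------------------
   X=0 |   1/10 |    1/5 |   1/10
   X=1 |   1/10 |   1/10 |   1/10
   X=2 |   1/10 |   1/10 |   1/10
I(X;Y) = 0.0060, I(X;f(Y)) = 0.0017, inequality holds: 0.0060 ≥ 0.0017

Data Processing Inequality: For any Markov chain X → Y → Z, we have I(X;Y) ≥ I(X;Z).

Here Z = f(Y) is a deterministic function of Y, forming X → Y → Z.

Original I(X;Y) = 0.0060 dits

After applying f:
P(X,Z) where Z=f(Y):
- P(X,Z=0) = P(X,Y=0) + P(X,Y=1)
- P(X,Z=1) = P(X,Y=2)

I(X;Z) = I(X;f(Y)) = 0.0017 dits

Verification: 0.0060 ≥ 0.0017 ✓

Information cannot be created by processing; the function f can only lose information about X.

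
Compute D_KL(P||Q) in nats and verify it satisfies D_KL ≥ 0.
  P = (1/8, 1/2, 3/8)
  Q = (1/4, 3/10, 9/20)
0.1004 nats

KL divergence satisfies the Gibbs inequality: D_KL(P||Q) ≥ 0 for all distributions P, Q.

D_KL(P||Q) = Σ p(x) log(p(x)/q(x))
Term by term:
  x=0: 1/8 × log_e[(1/8)/(1/4)] = -0.0866
  x=1: 1/2 × log_e[(1/2)/(3/10)] = 0.2554
  x=2: 3/8 × log_e[(3/8)/(9/20)] = -0.0684
D_KL(P||Q) = 0.1004 nats

D_KL(P||Q) = 0.1004 ≥ 0 ✓

This non-negativity is a fundamental property: relative entropy cannot be negative because it measures how different Q is from P.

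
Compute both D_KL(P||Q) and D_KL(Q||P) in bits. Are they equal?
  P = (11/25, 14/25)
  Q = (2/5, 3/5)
D_KL(P||Q) = 0.0048, D_KL(Q||P) = 0.0047

KL divergence is not symmetric: D_KL(P||Q) ≠ D_KL(Q||P) in general.

D_KL(P||Q) = 0.0048 bits
D_KL(Q||P) = 0.0047 bits

No, they are not equal!

This asymmetry is why KL divergence is not a true distance metric.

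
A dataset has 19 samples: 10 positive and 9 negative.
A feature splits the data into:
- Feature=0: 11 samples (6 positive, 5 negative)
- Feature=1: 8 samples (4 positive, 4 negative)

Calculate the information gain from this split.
0.0015 bits

Information Gain = H(Y) - H(Y|Feature)

Before split:
P(positive) = 10/19 = 0.5263
H(Y) = 0.9980 bits

After split:
Feature=0: H = 0.9940 bits (weight = 11/19)
Feature=1: H = 1.0000 bits (weight = 8/19)
H(Y|Feature) = (11/19)×0.9940 + (8/19)×1.0000 = 0.9965 bits

Information Gain = 0.9980 - 0.9965 = 0.0015 bits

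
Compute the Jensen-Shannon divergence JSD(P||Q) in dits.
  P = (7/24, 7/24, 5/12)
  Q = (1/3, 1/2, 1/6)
0.0183 dits

Jensen-Shannon divergence is:
JSD(P||Q) = 0.5 × D_KL(P||M) + 0.5 × D_KL(Q||M)
where M = 0.5 × (P + Q) is the mixture distribution.

M = 0.5 × (7/24, 7/24, 5/12) + 0.5 × (1/3, 1/2, 1/6) = (5/16, 0.395833, 7/24)

D_KL(P||M) = 0.0171 dits
D_KL(Q||M) = 0.0196 dits

JSD(P||Q) = 0.5 × 0.0171 + 0.5 × 0.0196 = 0.0183 dits

Unlike KL divergence, JSD is symmetric and bounded: 0 ≤ JSD ≤ log(2).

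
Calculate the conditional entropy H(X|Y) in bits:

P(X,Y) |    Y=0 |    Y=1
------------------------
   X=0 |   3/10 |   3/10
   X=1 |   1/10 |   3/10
0.9245 bits

Using the chain rule: H(X|Y) = H(X,Y) - H(Y)

First, compute H(X,Y) = 1.8955 bits

Marginal P(Y) = (2/5, 3/5)
H(Y) = 0.9710 bits

H(X|Y) = H(X,Y) - H(Y) = 1.8955 - 0.9710 = 0.9245 bits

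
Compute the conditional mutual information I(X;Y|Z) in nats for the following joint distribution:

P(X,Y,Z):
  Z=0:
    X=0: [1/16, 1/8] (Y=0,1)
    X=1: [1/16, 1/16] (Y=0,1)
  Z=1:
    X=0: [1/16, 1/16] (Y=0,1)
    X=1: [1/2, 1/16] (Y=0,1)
0.0474 nats

Conditional mutual information: I(X;Y|Z) = H(X|Z) + H(Y|Z) - H(X,Y|Z)

H(Z) = 0.6211
H(X,Z) = 1.1574 → H(X|Z) = 0.5363
H(Y,Z) = 1.1574 → H(Y|Z) = 0.5363
H(X,Y,Z) = 1.6462 → H(X,Y|Z) = 1.0251

I(X;Y|Z) = 0.5363 + 0.5363 - 1.0251 = 0.0474 nats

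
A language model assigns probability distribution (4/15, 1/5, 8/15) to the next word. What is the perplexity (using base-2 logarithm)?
2.7445

Perplexity is 2^H (or exp(H) for natural log).

First, H = -Σ p log p = 1.4566 bits
Perplexity = 2^1.4566 = 2.7445

Interpretation: The model's uncertainty is equivalent to choosing uniformly among 2.7 options.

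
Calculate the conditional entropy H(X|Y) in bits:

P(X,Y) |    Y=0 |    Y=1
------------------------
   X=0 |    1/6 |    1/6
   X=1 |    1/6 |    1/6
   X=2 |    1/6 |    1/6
1.5850 bits

Using the chain rule: H(X|Y) = H(X,Y) - H(Y)

First, compute H(X,Y) = 2.5850 bits

Marginal P(Y) = (1/2, 1/2)
H(Y) = 1.0000 bits

H(X|Y) = H(X,Y) - H(Y) = 2.5850 - 1.0000 = 1.5850 bits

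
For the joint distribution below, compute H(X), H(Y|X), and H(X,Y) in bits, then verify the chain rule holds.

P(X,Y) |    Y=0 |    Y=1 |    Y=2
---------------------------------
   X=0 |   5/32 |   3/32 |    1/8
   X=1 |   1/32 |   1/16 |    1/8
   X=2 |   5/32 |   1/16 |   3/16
H(X,Y) = 3.0161, H(X) = 1.5382, H(Y|X) = 1.4779 (all in bits)

Chain rule: H(X,Y) = H(X) + H(Y|X)

Left side — joint entropy directly:
H(X,Y) = -Σ p(x,y) log p(x,y) = 3.0161 bits

Right side — compute H(Y|X) from the conditional distributions:
P(X) = (3/8, 7/32, 13/32), so H(X) = 1.5382 bits
H(Y|X) = Σ_x P(X=x) · H(Y|X=x):
  P(Y|X=0) = (5/12, 1/4, 1/3), H(Y|X=0) = 1.5546, weight P(X=0) = 3/8
  P(Y|X=1) = (1/7, 2/7, 4/7), H(Y|X=1) = 1.3788, weight P(X=1) = 7/32
  P(Y|X=2) = (5/13, 2/13, 6/13), H(Y|X=2) = 1.4605, weight P(X=2) = 13/32
H(Y|X) = 1.4779 bits

H(X) + H(Y|X) = 1.5382 + 1.4779 = 3.0161 bits

Both sides equal 3.0161 bits. ✓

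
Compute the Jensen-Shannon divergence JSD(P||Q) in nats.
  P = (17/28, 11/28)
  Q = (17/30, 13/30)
0.0008 nats

Jensen-Shannon divergence is:
JSD(P||Q) = 0.5 × D_KL(P||M) + 0.5 × D_KL(Q||M)
where M = 0.5 × (P + Q) is the mixture distribution.

M = 0.5 × (17/28, 11/28) + 0.5 × (17/30, 13/30) = (0.586905, 0.413095)

D_KL(P||M) = 0.0008 nats
D_KL(Q||M) = 0.0008 nats

JSD(P||Q) = 0.5 × 0.0008 + 0.5 × 0.0008 = 0.0008 nats

Unlike KL divergence, JSD is symmetric and bounded: 0 ≤ JSD ≤ log(2).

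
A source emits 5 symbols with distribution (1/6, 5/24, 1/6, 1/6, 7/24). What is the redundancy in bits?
0.0395 bits

Redundancy measures how far a source is from maximum entropy:
R = H_max - H(X)

Maximum entropy for 5 symbols: H_max = log_2(5) = 2.3219 bits
Actual entropy: H(X) = 2.2824 bits
Redundancy: R = 2.3219 - 2.2824 = 0.0395 bits

This redundancy represents potential for compression: the source could be compressed by 0.0395 bits per symbol.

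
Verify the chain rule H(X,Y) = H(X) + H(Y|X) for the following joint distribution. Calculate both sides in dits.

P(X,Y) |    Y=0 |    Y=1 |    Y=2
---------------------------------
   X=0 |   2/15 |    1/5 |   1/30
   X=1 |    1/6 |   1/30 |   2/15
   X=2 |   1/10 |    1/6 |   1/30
H(X,Y) = 0.8802, H(X) = 0.4757, H(Y|X) = 0.4046 (all in dits)

Chain rule: H(X,Y) = H(X) + H(Y|X)

Left side — joint entropy directly:
H(X,Y) = -Σ p(x,y) log p(x,y) = 0.8802 dits

Right side — compute H(Y|X) from the conditional distributions:
P(X) = (11/30, 1/3, 3/10), so H(X) = 0.4757 dits
H(Y|X) = Σ_x P(X=x) · H(Y|X=x):
  P(Y|X=0) = (4/11, 6/11, 1/11), H(Y|X=0) = 0.3980, weight P(X=0) = 11/30
  P(Y|X=1) = (1/2, 1/10, 2/5), H(Y|X=1) = 0.4097, weight P(X=1) = 1/3
  P(Y|X=2) = (1/3, 5/9, 1/9), H(Y|X=2) = 0.4069, weight P(X=2) = 3/10
H(Y|X) = 0.4046 dits

H(X) + H(Y|X) = 0.4757 + 0.4046 = 0.8802 dits

Both sides equal 0.8802 dits. ✓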